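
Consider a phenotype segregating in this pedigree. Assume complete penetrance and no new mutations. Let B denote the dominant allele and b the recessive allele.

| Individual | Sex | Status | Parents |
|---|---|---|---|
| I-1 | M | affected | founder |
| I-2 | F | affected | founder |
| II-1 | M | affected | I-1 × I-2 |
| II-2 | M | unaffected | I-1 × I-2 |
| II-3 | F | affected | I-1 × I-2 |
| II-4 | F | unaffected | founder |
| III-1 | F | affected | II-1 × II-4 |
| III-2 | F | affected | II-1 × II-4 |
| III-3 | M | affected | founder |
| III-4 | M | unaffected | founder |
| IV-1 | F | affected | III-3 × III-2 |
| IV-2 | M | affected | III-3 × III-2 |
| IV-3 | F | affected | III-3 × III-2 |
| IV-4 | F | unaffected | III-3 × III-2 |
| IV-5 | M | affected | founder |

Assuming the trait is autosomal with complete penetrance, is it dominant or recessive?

I-1 and I-2 are both affected yet have an unaffected child II-2. Under a recessive model two affected parents are homozygous and every child would be affected, so the trait cannot be recessive.

dominant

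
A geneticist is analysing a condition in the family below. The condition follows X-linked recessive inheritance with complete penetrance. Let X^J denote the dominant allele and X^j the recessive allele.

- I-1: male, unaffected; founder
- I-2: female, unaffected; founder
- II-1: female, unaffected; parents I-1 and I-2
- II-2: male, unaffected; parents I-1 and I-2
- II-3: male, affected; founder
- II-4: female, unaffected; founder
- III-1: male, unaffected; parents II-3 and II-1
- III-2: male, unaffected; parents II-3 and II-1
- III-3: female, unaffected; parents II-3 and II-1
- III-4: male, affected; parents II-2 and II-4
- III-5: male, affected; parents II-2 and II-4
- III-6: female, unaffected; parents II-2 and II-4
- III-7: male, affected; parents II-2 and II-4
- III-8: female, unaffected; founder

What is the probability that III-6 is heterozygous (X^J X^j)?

1/2

II-2 is unaffected, so II-2 is X^J Y.
II-4 is unaffected so carries J and passed j to III-4 (X^j Y), so II-4 is X^J X^j.
Their cross gives offspring ratios 1/2 X^J X^J : 1/2 X^J X^j. Conditioning on III-6 being unaffected, P(X^J X^j) = 1/2 / 1 = 1/2.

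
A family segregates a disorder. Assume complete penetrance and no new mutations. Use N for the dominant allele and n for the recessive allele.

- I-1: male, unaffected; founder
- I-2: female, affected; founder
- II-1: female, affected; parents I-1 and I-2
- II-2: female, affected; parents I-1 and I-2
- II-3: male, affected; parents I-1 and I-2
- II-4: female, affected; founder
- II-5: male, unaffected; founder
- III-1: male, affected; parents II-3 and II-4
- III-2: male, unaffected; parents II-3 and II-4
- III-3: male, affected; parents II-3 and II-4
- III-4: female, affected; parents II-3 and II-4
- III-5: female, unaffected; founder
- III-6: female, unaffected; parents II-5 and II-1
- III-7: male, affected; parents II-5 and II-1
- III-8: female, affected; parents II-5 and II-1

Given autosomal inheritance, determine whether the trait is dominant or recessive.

dominant

II-3 and II-4 are both affected yet have an unaffected child III-2. Under a recessive model two affected parents are homozygous and every child would be affected, so the trait cannot be recessive.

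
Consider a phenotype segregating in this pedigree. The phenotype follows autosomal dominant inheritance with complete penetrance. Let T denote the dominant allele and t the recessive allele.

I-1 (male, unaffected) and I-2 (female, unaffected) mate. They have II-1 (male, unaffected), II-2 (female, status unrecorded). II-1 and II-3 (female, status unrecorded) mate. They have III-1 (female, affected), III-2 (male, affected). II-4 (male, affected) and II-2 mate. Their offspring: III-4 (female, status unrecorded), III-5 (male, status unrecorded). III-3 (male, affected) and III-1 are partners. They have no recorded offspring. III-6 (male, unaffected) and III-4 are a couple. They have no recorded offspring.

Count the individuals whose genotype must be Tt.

Obligate heterozygotes: III-1 is affected so carries T and received t from II-1 (tt), so III-1 is Tt; III-2 is affected so carries T and received t from II-1 (tt), so III-2 is Tt.
Every other individual is either homozygous by phenotype or has at least one consistent homozygous assignment, so the count is 2.

2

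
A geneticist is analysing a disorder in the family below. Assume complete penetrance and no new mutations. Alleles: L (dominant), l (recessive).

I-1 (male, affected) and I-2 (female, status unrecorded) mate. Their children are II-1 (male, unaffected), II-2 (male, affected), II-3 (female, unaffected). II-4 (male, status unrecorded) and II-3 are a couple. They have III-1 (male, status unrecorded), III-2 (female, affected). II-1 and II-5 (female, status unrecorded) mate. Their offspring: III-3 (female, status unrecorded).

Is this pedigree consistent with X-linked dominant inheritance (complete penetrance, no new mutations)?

Under X-linked dominant, II-3 (unaffected, female) cannot arise from I-1 (affected) × I-2 (unrecorded).

No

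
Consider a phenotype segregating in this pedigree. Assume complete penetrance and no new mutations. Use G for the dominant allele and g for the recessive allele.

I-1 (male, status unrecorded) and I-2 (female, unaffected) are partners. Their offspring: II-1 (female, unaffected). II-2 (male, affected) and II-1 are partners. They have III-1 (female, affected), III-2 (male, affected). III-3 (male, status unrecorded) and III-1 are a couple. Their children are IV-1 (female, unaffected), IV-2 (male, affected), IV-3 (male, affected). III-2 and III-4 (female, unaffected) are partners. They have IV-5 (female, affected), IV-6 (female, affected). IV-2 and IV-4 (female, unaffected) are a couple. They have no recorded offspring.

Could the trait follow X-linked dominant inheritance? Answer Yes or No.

No

Under X-linked dominant, III-2 (affected, male) cannot arise from II-2 (affected) × II-1 (unaffected).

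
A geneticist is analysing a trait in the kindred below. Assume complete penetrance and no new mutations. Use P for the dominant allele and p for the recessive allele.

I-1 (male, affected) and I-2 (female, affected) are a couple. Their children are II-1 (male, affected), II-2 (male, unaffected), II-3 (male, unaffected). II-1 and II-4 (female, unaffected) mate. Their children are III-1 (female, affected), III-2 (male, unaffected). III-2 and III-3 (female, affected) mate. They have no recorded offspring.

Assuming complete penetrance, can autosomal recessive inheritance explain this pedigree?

Under autosomal recessive, II-2 (unaffected, male) cannot arise from I-1 (affected) × I-2 (affected).

No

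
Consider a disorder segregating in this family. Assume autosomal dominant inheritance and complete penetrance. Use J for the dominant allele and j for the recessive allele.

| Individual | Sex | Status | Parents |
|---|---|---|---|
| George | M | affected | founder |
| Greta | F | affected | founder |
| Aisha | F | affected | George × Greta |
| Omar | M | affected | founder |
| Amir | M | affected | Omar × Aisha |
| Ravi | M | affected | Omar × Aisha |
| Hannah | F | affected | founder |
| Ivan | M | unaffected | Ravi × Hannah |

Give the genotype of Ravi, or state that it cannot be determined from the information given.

Jj

From phenotype alone, Ravi is JJ or Jj.
Ravi is affected so carries J and passed j to Ivan (jj), so Ravi is Jj.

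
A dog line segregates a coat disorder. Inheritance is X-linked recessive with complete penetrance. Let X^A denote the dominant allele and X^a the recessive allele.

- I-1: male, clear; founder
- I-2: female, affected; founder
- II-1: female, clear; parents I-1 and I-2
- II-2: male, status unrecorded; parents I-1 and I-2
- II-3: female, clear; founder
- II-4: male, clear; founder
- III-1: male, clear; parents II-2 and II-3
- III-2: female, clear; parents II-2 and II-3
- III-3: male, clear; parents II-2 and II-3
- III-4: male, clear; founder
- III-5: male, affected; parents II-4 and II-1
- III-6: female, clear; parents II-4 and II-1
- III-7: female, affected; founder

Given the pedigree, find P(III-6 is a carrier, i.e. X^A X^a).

II-4 is clear, so II-4 is X^A Y.
II-1 is clear so carries A and received a from I-2 (X^a X^a), so II-1 is X^A X^a.
Their cross gives offspring ratios 1/2 X^A X^A : 1/2 X^A X^a. Conditioning on III-6 being clear, P(X^A X^a) = 1/2 / 1 = 1/2.

1/2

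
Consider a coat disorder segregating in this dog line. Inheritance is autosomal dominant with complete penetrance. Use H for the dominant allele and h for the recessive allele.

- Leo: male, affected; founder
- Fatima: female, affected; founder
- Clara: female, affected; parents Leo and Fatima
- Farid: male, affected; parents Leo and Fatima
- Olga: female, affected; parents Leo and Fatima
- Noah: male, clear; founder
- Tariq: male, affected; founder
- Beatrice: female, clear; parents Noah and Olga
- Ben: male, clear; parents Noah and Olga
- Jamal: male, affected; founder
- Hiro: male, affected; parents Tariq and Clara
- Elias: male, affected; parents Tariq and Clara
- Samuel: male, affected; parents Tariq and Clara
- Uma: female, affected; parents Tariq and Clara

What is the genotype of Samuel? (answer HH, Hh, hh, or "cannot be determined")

Samuel's phenotype allows HH or Hh, and no parent or child forces a single allele at both positions; consistent genotype assignments exist with Samuel as HH or Hh.

cannot be determined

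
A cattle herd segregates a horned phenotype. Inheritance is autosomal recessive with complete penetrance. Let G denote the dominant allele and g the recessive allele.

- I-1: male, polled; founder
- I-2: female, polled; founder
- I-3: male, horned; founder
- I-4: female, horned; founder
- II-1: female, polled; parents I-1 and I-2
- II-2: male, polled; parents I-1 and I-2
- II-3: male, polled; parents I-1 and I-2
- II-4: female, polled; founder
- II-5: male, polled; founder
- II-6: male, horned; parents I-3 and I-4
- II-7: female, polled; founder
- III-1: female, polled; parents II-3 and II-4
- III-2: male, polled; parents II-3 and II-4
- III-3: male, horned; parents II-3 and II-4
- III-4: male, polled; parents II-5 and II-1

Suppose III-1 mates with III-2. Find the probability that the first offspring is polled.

8/9

II-3 is polled so carries G and passed g to III-3 (gg), so II-3 is Gg.
II-4 is polled so carries G and passed g to III-3 (gg), so II-4 is Gg.
III-1 is a polled offspring of II-3 (Gg) × II-4 (Gg), whose cross gives 1/4 GG : 1/2 Gg : 1/4 gg; conditioning on being polled, III-1 is GG with probability 1/3, Gg with probability 2/3.
III-2 is a polled offspring of II-3 (Gg) × II-4 (Gg), whose cross gives 1/4 GG : 1/2 Gg : 1/4 gg; conditioning on being polled, III-2 is GG with probability 1/3, Gg with probability 2/3.
Summing over parental genotype combinations, P(offspring is polled) = 1/9·1 + 2/9·1 + 2/9·1 + 4/9·3/4 = 8/9.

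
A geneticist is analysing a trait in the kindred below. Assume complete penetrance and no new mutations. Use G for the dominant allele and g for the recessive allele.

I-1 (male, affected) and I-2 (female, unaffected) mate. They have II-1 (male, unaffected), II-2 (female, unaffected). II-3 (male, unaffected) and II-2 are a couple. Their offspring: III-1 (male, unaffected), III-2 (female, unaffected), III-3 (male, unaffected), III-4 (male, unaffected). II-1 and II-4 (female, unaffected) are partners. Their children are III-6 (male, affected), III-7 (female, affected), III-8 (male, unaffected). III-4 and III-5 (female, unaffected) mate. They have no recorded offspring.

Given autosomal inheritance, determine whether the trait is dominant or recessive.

II-1 and II-4 are both unaffected yet have an affected child III-6. Under dominance, an affected child requires at least one affected parent, so the trait cannot be dominant.

recessive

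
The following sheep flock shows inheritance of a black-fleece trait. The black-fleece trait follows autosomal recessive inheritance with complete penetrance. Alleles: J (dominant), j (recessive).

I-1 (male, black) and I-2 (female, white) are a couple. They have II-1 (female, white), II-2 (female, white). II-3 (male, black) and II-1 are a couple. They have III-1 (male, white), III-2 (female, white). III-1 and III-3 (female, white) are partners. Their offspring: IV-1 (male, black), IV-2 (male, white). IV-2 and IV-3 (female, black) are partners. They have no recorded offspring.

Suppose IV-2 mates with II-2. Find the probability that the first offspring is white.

5/6

III-1 is white so carries J and received j from II-3 (jj), so III-1 is Jj.
III-3 is white so carries J and passed j to IV-1 (jj), so III-3 is Jj.
IV-2 is a white offspring of III-1 (Jj) × III-3 (Jj), whose cross gives 1/4 JJ : 1/2 Jj : 1/4 jj; conditioning on being white, IV-2 is JJ with probability 1/3, Jj with probability 2/3.
II-2 is white so carries J and received j from I-1 (jj), so II-2 is Jj.
Summing over parental genotype combinations, P(offspring is white) = 1/3·1 + 2/3·3/4 = 5/6.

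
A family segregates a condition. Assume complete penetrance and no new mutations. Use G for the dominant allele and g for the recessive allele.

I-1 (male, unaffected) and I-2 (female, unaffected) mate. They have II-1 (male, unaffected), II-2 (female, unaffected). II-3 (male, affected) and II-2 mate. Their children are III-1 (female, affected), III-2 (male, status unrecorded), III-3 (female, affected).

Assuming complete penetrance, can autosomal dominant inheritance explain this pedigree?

Yes

A consistent assignment under autosomal dominant exists: I-1 gg, I-2 gg, II-1 gg, II-2 gg, II-3 GG, III-1 Gg, III-2 Gg, III-3 Gg.
In this assignment every recorded phenotype matches its genotype and every non-founder's genotype is obtainable from its parents' genotypes, so the pedigree is consistent.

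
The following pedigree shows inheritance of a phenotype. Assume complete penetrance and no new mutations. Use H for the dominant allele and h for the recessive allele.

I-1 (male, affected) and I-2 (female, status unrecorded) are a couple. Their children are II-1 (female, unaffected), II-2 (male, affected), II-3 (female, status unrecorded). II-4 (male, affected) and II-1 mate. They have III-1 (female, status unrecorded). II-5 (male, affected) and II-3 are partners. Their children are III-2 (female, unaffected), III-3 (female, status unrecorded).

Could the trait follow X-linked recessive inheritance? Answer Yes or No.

A consistent assignment under X-linked recessive exists: I-1 X^h Y, I-2 X^H X^h, II-1 X^H X^h, II-2 X^h Y, II-3 X^H X^h, II-4 X^h Y, II-5 X^h Y, III-1 X^H X^h, III-2 X^H X^h, III-3 X^H X^h.
In this assignment every recorded phenotype matches its genotype and every non-founder's genotype is obtainable from its parents' genotypes, so the pedigree is consistent.

Yes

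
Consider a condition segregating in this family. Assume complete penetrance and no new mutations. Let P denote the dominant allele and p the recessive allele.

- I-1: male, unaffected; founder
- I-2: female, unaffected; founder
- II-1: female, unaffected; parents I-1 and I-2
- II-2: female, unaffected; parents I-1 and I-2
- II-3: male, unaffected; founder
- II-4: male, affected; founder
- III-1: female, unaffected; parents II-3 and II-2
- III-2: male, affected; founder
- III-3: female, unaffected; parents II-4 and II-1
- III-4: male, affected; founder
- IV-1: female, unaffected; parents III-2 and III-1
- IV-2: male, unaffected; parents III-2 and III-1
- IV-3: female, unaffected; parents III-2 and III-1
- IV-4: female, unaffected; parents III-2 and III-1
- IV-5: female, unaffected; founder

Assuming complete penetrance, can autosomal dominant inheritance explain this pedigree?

A consistent assignment under autosomal dominant exists: I-1 pp, I-2 pp, II-1 pp, II-2 pp, II-3 pp, II-4 Pp, III-1 pp, III-2 Pp, III-3 pp, III-4 PP, IV-1 pp, IV-2 pp, IV-3 pp, IV-4 pp, IV-5 pp.
In this assignment every recorded phenotype matches its genotype and every non-founder's genotype is obtainable from its parents' genotypes, so the pedigree is consistent.

Yes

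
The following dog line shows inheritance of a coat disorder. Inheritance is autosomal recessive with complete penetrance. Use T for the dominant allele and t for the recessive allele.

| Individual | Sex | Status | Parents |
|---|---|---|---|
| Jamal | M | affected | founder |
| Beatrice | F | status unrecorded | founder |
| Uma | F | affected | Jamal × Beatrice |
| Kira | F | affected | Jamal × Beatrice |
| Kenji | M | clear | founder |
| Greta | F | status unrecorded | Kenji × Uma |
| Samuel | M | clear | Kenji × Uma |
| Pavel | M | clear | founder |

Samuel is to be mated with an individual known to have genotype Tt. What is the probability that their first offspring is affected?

1/4

Samuel is clear so carries T and received t from Uma (tt), so Samuel is Tt.
The cross gives 1/4 TT : 1/2 Tt : 1/4 tt, so P(offspring is affected) = 1/4.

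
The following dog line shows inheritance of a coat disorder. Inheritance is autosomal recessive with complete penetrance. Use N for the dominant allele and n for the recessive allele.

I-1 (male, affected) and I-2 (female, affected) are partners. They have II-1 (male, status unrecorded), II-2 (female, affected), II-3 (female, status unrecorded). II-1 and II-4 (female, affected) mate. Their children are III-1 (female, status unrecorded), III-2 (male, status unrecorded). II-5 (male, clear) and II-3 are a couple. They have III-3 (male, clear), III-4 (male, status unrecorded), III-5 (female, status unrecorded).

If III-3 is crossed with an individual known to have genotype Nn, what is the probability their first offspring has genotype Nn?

III-3 is clear so carries N and received n from II-3 (nn), so III-3 is Nn.
The cross gives 1/4 NN : 1/2 Nn : 1/4 nn, so P(offspring has genotype Nn) = 1/2.

1/2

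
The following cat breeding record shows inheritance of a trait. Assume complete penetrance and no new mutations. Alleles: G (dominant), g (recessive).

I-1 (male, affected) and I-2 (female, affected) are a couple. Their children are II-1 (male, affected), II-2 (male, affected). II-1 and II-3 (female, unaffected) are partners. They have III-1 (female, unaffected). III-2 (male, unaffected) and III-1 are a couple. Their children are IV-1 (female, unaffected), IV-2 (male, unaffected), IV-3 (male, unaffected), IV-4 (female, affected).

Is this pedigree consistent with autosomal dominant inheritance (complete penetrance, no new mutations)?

No

Under autosomal dominant, IV-4 (affected, female) cannot arise from III-2 (unaffected) × III-1 (unaffected).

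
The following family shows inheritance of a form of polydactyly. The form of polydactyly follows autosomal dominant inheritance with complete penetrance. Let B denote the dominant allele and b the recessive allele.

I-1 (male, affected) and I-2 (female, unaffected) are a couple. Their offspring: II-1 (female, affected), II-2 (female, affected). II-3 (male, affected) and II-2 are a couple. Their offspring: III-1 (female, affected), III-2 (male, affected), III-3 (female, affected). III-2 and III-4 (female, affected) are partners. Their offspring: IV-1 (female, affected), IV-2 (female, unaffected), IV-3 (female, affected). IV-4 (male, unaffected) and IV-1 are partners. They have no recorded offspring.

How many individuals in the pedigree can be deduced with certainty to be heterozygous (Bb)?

Obligate heterozygotes: II-1 is affected so carries B and received b from I-2 (bb), so II-1 is Bb; II-2 is affected so carries B and received b from I-2 (bb), so II-2 is Bb; III-2 is affected so carries B and passed b to IV-2 (bb), so III-2 is Bb; III-4 is affected so carries B and passed b to IV-2 (bb), so III-4 is Bb.
Every other individual is either homozygous by phenotype or has at least one consistent homozygous assignment, so the count is 4.

4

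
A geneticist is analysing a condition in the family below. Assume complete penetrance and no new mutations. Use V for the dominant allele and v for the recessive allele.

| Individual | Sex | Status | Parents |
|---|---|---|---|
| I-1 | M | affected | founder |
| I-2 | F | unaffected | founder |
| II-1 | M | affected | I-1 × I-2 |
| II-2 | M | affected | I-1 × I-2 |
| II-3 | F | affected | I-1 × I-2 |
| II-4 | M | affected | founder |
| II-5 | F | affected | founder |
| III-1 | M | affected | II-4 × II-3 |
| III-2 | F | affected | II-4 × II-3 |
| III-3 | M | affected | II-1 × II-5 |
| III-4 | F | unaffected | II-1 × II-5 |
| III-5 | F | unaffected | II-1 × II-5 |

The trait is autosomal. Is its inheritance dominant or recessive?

dominant

II-1 and II-5 are both affected yet have an unaffected child III-4. Under a recessive model two affected parents are homozygous and every child would be affected, so the trait cannot be recessive.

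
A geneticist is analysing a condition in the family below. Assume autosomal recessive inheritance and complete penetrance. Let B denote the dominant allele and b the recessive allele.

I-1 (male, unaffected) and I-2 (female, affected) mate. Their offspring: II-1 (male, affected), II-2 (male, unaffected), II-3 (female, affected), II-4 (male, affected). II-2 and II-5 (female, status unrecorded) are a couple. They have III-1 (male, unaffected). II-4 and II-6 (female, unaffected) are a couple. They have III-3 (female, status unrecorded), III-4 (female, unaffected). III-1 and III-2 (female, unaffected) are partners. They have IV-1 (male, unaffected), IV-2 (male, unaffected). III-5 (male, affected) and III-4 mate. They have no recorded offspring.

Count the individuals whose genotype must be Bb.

Obligate heterozygotes: I-1 is unaffected so carries B and passed b to II-1 (bb), so I-1 is Bb; II-2 is unaffected so carries B and received b from I-2 (bb), so II-2 is Bb; III-4 is unaffected so carries B and received b from II-4 (bb), so III-4 is Bb.
Every other individual is either homozygous by phenotype or has at least one consistent homozygous assignment, so the count is 3.

3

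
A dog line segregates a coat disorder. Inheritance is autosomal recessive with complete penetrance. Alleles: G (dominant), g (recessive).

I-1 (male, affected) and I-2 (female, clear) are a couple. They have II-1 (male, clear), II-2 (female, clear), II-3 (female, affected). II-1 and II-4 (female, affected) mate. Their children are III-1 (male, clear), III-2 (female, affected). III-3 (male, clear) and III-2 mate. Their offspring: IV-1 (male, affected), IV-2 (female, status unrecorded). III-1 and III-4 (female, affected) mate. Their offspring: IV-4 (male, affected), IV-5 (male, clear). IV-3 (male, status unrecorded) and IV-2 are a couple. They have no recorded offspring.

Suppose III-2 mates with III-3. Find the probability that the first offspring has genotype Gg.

1/2

III-2 is affected, so III-2 is gg.
III-3 is clear so carries G and passed g to IV-1 (gg), so III-3 is Gg.
The cross gives 1/2 Gg : 1/2 gg, so P(offspring has genotype Gg) = 1/2.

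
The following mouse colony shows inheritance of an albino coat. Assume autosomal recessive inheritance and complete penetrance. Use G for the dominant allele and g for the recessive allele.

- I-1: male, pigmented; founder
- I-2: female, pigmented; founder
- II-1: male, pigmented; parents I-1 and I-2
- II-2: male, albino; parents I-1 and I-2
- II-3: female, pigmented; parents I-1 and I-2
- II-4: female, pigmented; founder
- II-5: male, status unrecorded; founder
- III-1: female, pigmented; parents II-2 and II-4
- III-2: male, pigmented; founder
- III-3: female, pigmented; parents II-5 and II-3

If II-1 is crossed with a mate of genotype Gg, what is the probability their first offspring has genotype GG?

I-1 is pigmented so carries G and passed g to II-2 (gg), so I-1 is Gg.
I-2 is pigmented so carries G and passed g to II-2 (gg), so I-2 is Gg.
II-1 is a pigmented offspring of I-1 (Gg) × I-2 (Gg), whose cross gives 1/4 GG : 1/2 Gg : 1/4 gg; conditioning on being pigmented, II-1 is GG with probability 1/3, Gg with probability 2/3.
Summing over parental genotype combinations, P(offspring has genotype GG) = 1/3·1/2 + 2/3·1/4 = 1/3.

1/3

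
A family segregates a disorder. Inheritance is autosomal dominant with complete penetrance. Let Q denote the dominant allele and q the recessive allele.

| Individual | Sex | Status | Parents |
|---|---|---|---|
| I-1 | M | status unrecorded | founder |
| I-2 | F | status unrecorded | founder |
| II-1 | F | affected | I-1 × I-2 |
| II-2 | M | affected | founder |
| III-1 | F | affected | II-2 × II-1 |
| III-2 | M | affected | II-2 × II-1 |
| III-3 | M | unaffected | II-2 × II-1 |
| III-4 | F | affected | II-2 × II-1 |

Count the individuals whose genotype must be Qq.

2

Obligate heterozygotes: II-1 is affected so carries Q and passed q to III-3 (qq), so II-1 is Qq; II-2 is affected so carries Q and passed q to III-3 (qq), so II-2 is Qq.
Every other individual is either homozygous by phenotype or has at least one consistent homozygous assignment, so the count is 2.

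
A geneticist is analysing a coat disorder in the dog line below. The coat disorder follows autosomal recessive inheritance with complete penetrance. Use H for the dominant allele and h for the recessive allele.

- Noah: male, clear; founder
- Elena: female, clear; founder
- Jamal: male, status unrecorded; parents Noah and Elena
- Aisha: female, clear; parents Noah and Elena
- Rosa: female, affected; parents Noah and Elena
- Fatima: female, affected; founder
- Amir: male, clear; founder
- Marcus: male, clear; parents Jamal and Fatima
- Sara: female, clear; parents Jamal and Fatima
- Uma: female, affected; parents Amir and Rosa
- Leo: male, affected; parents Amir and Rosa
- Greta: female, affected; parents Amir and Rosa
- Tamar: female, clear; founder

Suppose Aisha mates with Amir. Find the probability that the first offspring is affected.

Noah is clear so carries H and passed h to Rosa (hh), so Noah is Hh.
Elena is clear so carries H and passed h to Rosa (hh), so Elena is Hh.
Aisha is a clear offspring of Noah (Hh) × Elena (Hh), whose cross gives 1/4 HH : 1/2 Hh : 1/4 hh; conditioning on being clear, Aisha is HH with probability 1/3, Hh with probability 2/3.
Amir is clear so carries H and passed h to Uma (hh), so Amir is Hh.
Summing over parental genotype combinations, P(offspring is affected) = 2/3·1/4 = 1/6.

1/6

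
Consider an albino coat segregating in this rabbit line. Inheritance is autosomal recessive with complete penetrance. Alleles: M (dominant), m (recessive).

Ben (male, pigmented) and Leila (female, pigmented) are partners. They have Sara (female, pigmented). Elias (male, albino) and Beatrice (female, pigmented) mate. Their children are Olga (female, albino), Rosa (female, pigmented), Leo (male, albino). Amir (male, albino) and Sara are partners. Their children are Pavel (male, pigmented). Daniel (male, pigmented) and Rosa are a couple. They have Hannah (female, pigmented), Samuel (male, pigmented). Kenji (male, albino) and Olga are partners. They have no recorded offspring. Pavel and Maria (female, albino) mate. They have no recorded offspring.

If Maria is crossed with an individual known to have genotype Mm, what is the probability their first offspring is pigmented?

Maria is albino, so Maria is mm.
The cross gives 1/2 Mm : 1/2 mm, so P(offspring is pigmented) = 1/2.

1/2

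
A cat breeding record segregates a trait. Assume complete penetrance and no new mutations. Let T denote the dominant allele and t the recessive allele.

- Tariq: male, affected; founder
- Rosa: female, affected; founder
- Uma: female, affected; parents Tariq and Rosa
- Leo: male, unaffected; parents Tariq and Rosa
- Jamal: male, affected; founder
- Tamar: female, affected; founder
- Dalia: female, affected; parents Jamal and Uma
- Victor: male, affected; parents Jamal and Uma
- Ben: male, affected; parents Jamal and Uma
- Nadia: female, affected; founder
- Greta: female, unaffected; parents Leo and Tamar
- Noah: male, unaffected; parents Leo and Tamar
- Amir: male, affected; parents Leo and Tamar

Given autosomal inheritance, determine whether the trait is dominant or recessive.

Tariq and Rosa are both affected yet have an unaffected child Leo. Under a recessive model two affected parents are homozygous and every child would be affected, so the trait cannot be recessive.

dominant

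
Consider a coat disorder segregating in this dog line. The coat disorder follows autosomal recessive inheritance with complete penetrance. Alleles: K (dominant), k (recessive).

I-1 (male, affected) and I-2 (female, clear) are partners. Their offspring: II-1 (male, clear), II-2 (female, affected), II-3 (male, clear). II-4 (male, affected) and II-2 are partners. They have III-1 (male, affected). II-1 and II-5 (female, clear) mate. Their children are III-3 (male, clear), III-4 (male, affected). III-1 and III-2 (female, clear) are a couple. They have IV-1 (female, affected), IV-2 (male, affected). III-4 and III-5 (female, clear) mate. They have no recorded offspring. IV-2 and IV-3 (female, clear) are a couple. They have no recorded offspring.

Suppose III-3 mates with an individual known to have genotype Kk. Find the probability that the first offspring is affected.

II-1 is clear so carries K and received k from I-1 (kk), so II-1 is Kk.
II-5 is clear so carries K and passed k to III-4 (kk), so II-5 is Kk.
III-3 is a clear offspring of II-1 (Kk) × II-5 (Kk), whose cross gives 1/4 KK : 1/2 Kk : 1/4 kk; conditioning on being clear, III-3 is KK with probability 1/3, Kk with probability 2/3.
Summing over parental genotype combinations, P(offspring is affected) = 2/3·1/4 = 1/6.

1/6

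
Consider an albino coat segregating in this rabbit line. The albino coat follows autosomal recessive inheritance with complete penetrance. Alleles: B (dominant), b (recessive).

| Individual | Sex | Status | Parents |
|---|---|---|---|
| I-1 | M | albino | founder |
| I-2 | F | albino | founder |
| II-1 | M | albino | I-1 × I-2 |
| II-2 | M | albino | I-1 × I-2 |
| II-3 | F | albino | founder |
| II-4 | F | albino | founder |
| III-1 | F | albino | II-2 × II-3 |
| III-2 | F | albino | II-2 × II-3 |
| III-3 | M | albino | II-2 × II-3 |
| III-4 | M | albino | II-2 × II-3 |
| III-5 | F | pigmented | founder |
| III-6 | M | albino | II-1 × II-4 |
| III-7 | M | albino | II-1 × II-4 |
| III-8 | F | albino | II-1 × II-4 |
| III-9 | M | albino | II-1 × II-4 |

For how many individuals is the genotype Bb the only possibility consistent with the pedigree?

0

No individual's genotype is forced to Bb by the pedigree, so the count is 0.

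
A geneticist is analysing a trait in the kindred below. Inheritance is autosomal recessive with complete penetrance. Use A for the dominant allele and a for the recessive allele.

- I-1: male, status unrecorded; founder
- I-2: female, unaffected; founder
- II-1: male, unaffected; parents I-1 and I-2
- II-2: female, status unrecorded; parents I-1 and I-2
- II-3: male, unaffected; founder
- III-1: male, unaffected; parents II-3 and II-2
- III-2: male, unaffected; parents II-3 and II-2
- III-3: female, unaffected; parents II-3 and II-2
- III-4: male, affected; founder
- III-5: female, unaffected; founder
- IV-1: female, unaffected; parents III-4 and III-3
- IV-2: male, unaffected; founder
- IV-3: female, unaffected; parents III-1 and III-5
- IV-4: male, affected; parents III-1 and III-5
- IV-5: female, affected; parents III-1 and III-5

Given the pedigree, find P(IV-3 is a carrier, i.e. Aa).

III-1 is unaffected so carries A and passed a to IV-4 (aa), so III-1 is Aa.
III-5 is unaffected so carries A and passed a to IV-4 (aa), so III-5 is Aa.
Their cross gives offspring ratios 1/4 AA : 1/2 Aa : 1/4 aa. Conditioning on IV-3 being unaffected, P(Aa) = 1/2 / 3/4 = 2/3.

2/3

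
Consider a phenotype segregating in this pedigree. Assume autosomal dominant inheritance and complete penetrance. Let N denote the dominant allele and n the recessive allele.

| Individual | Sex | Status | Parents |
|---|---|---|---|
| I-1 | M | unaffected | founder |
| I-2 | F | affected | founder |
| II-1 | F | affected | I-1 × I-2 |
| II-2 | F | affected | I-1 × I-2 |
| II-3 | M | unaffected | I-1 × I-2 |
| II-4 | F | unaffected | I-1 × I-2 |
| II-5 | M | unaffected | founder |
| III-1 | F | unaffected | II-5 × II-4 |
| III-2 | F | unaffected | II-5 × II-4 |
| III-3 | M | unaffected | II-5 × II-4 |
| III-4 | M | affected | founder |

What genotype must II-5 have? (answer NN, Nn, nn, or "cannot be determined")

nn

II-5 is unaffected, so II-5 is nn.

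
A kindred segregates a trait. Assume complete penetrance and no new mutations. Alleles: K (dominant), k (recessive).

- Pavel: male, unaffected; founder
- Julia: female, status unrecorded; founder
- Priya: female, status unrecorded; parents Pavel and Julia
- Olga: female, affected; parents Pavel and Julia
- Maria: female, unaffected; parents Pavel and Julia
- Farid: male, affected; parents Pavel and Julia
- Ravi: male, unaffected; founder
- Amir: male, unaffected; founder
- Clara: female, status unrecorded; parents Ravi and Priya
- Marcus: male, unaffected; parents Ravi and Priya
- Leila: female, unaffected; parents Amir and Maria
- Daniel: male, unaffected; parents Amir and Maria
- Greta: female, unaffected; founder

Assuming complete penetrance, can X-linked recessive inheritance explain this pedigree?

No

Under X-linked recessive, Olga (affected, female) cannot arise from Pavel (unaffected) × Julia (unrecorded).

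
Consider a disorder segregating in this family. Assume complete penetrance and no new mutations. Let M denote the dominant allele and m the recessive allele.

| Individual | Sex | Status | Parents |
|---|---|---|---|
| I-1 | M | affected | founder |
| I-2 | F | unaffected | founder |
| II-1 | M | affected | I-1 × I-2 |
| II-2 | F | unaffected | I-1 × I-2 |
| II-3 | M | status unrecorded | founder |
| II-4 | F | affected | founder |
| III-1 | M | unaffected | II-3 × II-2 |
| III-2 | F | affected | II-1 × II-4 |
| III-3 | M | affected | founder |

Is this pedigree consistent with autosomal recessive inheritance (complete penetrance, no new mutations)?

Yes

A consistent assignment under autosomal recessive exists: I-1 mm, I-2 Mm, II-1 mm, II-2 Mm, II-3 MM, II-4 mm, III-1 MM, III-2 mm, III-3 mm.
In this assignment every recorded phenotype matches its genotype and every non-founder's genotype is obtainable from its parents' genotypes, so the pedigree is consistent.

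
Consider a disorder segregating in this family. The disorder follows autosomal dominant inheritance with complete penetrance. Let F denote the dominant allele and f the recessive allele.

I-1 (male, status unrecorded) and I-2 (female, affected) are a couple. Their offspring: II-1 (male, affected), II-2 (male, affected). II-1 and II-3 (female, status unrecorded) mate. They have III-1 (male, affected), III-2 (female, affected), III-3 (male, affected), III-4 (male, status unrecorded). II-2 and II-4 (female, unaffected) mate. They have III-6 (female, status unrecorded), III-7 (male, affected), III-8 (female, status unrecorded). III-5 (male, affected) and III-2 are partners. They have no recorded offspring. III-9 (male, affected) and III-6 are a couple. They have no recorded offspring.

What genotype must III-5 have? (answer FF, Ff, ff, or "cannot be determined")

cannot be determined

III-5's phenotype allows FF or Ff, and no parent or child forces a single allele at both positions; consistent genotype assignments exist with III-5 as FF or Ff.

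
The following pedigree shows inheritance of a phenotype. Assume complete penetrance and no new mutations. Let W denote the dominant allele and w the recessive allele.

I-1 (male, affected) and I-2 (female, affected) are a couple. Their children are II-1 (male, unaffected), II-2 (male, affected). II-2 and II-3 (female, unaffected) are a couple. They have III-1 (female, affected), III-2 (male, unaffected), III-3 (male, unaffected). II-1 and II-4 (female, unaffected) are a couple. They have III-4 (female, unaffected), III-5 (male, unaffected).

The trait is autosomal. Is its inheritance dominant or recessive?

dominant

I-1 and I-2 are both affected yet have an unaffected child II-1. Under a recessive model two affected parents are homozygous and every child would be affected, so the trait cannot be recessive.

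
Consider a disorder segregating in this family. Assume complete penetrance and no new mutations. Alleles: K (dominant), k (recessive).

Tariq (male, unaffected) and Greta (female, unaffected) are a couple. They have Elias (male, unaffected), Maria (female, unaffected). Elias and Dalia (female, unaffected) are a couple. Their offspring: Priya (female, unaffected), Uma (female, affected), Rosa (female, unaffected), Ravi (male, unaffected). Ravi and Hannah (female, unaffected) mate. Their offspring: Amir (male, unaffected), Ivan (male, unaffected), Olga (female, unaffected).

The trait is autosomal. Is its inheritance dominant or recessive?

recessive

Elias and Dalia are both unaffected yet have an affected child Uma. Under dominance, an affected child requires at least one affected parent, so the trait cannot be dominant.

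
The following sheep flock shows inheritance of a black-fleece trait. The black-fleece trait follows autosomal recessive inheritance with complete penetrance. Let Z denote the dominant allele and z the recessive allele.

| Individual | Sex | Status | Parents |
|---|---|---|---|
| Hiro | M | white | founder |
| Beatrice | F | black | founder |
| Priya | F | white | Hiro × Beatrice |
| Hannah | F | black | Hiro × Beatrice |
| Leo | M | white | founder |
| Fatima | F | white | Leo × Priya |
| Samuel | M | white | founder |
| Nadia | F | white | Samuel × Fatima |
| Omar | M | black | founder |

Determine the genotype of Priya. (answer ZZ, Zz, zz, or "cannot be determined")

From phenotype alone, Priya is ZZ or Zz.
Priya is white so carries Z and received z from Beatrice (zz), so Priya is Zz.

Zz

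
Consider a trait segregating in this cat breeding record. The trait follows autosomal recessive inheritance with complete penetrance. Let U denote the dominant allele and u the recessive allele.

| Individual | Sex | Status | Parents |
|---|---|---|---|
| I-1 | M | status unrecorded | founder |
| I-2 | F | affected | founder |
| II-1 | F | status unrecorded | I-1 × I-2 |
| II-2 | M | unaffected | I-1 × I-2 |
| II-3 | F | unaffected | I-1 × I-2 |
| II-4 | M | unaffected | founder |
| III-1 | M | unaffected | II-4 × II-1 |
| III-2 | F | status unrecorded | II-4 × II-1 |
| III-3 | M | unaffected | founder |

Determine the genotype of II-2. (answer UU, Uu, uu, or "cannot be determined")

Uu

From phenotype alone, II-2 is UU or Uu.
II-2 is unaffected so carries U and received u from I-2 (uu), so II-2 is Uu.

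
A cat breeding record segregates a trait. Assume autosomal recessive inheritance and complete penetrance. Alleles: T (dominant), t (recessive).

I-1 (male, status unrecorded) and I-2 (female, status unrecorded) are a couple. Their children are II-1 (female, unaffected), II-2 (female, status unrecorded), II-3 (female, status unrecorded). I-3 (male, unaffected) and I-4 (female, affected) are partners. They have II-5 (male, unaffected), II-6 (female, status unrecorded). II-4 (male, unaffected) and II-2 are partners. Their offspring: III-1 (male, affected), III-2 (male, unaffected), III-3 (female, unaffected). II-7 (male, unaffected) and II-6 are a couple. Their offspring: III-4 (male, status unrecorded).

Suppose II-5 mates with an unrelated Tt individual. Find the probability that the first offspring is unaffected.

II-5 is unaffected so carries T and received t from I-4 (tt), so II-5 is Tt.
The cross gives 1/4 TT : 1/2 Tt : 1/4 tt, so P(offspring is unaffected) = 3/4.

3/4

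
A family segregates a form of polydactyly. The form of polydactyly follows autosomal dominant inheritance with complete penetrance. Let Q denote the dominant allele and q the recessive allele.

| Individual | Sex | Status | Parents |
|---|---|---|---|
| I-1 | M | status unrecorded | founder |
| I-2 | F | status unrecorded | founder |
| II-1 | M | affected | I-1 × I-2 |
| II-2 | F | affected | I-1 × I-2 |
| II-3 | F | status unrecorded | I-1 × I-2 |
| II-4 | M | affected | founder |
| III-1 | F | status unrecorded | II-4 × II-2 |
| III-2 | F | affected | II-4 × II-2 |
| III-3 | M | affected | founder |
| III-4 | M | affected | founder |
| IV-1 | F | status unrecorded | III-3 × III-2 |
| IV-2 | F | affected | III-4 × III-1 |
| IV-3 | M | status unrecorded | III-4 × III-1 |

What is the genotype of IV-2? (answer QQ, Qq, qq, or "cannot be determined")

cannot be determined

IV-2's phenotype allows QQ or Qq, and no parent or child forces a single allele at both positions; consistent genotype assignments exist with IV-2 as QQ or Qq.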